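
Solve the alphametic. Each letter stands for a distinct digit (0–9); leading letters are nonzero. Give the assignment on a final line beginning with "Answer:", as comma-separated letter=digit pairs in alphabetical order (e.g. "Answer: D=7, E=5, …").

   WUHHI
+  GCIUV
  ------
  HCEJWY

Step 1. [col 1: I + V ≡ Y (mod 10)] no forcing yet in column 1 (carry-in 0); I=9 is free and consistent — try it. So I=9.
Step 2. [col 1: I + V ≡ Y (mod 10)] column 1 (I + V ≡ Y (mod 10), carry-in 0) doesn't pin Y yet; pick Y=3 and continue, so Y=3.
Step 3. [col 1: I + V ≡ Y (mod 10)] in column 1 we have I+V≡Y with carry-in 0; given I=9, Y=3 and digits 3,9 already taken and all letters distinct, that pins V to 4, so V=4.
Step 4. [col 2: H + U ≡ W (mod 10)] several values work for U in column 2 (H + U ≡ W (mod 10), carry-in 1); try U=5 ⇒ U=5.
Step 5. [col 2: H + U ≡ W (mod 10)] several values work for H in column 2 (H + U ≡ W (mod 10), carry-in 1); try H=1 ⇒ H=1.
Step 6. [col 2: H + U ≡ W (mod 10)] column 2 reads H+U+carry(1)=W with H=1, U=5; with digits 1,3,4,5,9 already taken and all letters distinct, the only value for W is 7, so W=7.
Step 7. [col 3: H + I ≡ J (mod 10)] column 3: given H=1, I=9, carry-in 0, and digits 1,3,4,5,7,9 already taken and all letters distinct, H+I≡J (mod 10) forces J=0. So J=0.
Step 8. [col 4: U + C ≡ E (mod 10)] several values work for C in column 4 (U + C ≡ E (mod 10), carry-in 1); try C=6. So C=6.
Step 9. [col 4: U + C ≡ E (mod 10)] from column 4 (U=5, C=6, carry-in 1, digits 0,1,3,4,5,6,7,9 already taken and all letters distinct): E must equal 2, so E=2.
Step 10. [col 5: W + G ≡ C (mod 10)] from column 5 (W=7, C=6, carry-in 1, digits 0,1,2,3,4,5,6,7,9 already taken and all letters distinct): G must equal 8. So G=8.

Answer: C=6, E=2, G=8, H=1, I=9, J=0, U=5, V=4, W=7, Y=3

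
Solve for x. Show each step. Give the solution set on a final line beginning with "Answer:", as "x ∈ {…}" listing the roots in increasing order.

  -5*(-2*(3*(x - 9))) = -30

Step 1. [-5*(-2*(3*(x - 9))) = -30] -5·(inner) — divide through by -5 ⇒ div: -2*(3*(x - 9)) = 6.
Step 2. [-2*(3*(x - 9)) = 6] LHS = -2·(…); ÷-2 both sides, so div: 3*(x - 9) = -3.
Step 3. [3*(x - 9) = -3] leading coefficient 3: divide by 3 ⇒ div: x - 9 = -1.
Step 4. [x - 9 = -1] 9 comes off first (add 9), so sub: x = 8.

Answer: x ∈ {8}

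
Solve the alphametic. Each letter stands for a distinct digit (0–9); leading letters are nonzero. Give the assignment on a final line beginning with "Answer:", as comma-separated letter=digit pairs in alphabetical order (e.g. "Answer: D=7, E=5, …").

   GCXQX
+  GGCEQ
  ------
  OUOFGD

Step 1. [col 1: X + Q ≡ D (mod 10)] column 1 (X + Q ≡ D (mod 10), carry-in 0) doesn't pin D yet; pick D=2 and continue ⇒ D=2.
Step 2. [col 1: X + Q ≡ D (mod 10)] X=5 is one option consistent with column 1 (X + Q ≡ D (mod 10), carry-in 0) — take it, so X=5.
Step 3. [col 1: X + Q ≡ D (mod 10)] column 1: given X=5, D=2, carry-in 0, and digits 2,5 already taken and all letters distinct, X+Q≡D (mod 10) forces Q=7, so Q=7.
Step 4. [O] adding two 5-digit numbers gives at most 5+1 digits, and here it does — O is that final carry and must be 1. So O=1.
Step 5. [col 2: Q + E ≡ G (mod 10)] several values work for G in column 2 (Q + E ≡ G (mod 10), carry-in 1); try G=6. So G=6.
Step 6. [col 2: Q + E ≡ G (mod 10)] column 2: given Q=7, G=6, carry-in 1, and digits 1,2,5,6,7 already taken and all letters distinct, Q+E≡G (mod 10) forces E=8. So E=8.
Step 7. [col 3: X + C ≡ F (mod 10)] F=0 is one option consistent with column 3 (X + C ≡ F (mod 10), carry-in 1) — take it ⇒ F=0.
Step 8. [col 3: X + C ≡ F (mod 10)] column 3: given X=5, F=0, carry-in 1, and digits 0,1,2,5,6,7,8 already taken and all letters distinct, X+C≡F (mod 10) forces C=4 ⇒ C=4.
Step 9. [col 5: G + G ≡ U (mod 10)] column 5 reads G+G+carry(1)=U with G=6; with digits 0,1,2,4,5,6,7,8 already taken and all letters distinct, the only value for U is 3. So U=3.

Answer: C=4, D=2, E=8, F=0, G=6, O=1, Q=7, U=3, X=5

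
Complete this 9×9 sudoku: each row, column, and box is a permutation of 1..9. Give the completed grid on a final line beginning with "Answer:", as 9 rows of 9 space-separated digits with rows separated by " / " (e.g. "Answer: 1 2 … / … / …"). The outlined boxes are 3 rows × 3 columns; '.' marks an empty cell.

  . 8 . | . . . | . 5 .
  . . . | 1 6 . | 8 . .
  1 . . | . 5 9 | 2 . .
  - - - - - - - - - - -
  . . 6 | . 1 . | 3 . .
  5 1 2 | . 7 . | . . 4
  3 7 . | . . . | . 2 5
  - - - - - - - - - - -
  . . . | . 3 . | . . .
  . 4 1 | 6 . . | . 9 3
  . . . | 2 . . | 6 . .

Step 1. [r3c4∈{3,4,7,8}] across row 3, 8 lands solely at r3c4 ⇒ r3c4=8.
Step 2. [r4c2∈{9}] r4c2's peers cover all but 9 ⇒ r4c2=9.
Step 3. [r8c1∈{2,7,8}] across row 8, 2 lands solely at r8c1, so r8c1=2.
Step 4. [r4c6∈{2,4,5,8}] across row 4, 2 lands solely at r4c6, so r4c6=2.
Step 5. [r8c5∈{8}] only 8 remains possible at r8c5 ⇒ r8c5=8.
Step 6. [r7c9∈{1,2,7,8}] row 7 places 2 nowhere but r7c9 ⇒ r7c9=2.
Step 7. [r5c7∈{9}] r5c7's peers cover all but 9. So r5c7=9.
Step 8. [r6c6∈{4,6,8}] r6c6 is the only open cell in row 6 admitting 6, so r6c6=6.
Step 9. [r6c3∈{4,8}] r6c3 is the only open cell in row 6 admitting 8. So r6c3=8.
Step 10. [r4c1∈{4}] r4c1 has the single candidate 4 ⇒ r4c1=4.
Step 11. [r6c7∈{1}] only 1 remains possible at r6c7, so r6c7=1.
Step 12. [r1c9∈{1,6,7,9}] 1 has one home in row 1: r1c9 ⇒ r1c9=1.
Step 13. [r1c1∈{6,7,9}] in row 1, 6 fits only at r1c1 ⇒ r1c1=6.
Step 14. [r1c3∈{3,4,7,9}] 9 has one home in row 1: r1c3. So r1c3=9.
Step 15. [r2c1∈{7}] r2c1 is down to just 7 ⇒ r2c1=7.
Step 16. [r3c2∈{3}] r3c2 has the single candidate 3. So r3c2=3.
Step 17. [r9c2∈{5}] r9c2 is down to just 5. So r9c2=5.
Step 18. [r7c3∈{7}] r7c3 is down to just 7 ⇒ r7c3=7.
Step 19. [r1c4∈{3,4,7}] col 4 places 7 nowhere but r1c4. So r1c4=7.
Step 20. [r1c7∈{4}] r1c7's peers cover all but 4. So r1c7=4.
Step 21. [r2c6∈{3,4}] r2c6 is the only open cell in box 2 admitting 4 ⇒ r2c6=4.
Step 22. [r8c7∈{5,7}] r8c7 is the only open cell in col 7 admitting 7, so r8c7=7.
Step 23. [r9c9∈{8}] only 8 remains possible at r9c9. So r9c9=8.
Step 24. [r9c1∈{9}] r9c1 is down to just 9, so r9c1=9.
Step 25. [r7c4∈{4,5,9}] across row 7, 9 lands solely at r7c4 ⇒ r7c4=9.
Step 26. [r9c5∈{4}] nothing but 4 survives at r9c5. So r9c5=4.
Step 27. [r4c9∈{7}] r4c9 is down to just 7 ⇒ r4c9=7.
Step 28. [r5c6∈{3,8}] col 6 places 8 nowhere but r5c6 ⇒ r5c6=8.
Step 29. [r9c8∈{1}] r9c8 has the single candidate 1, so r9c8=1.
Step 30. [r7c7∈{5}] only 5 remains possible at r7c7, so r7c7=5.
Step 31. [r3c8∈{6,7}] in row 3, 7 fits only at r3c8. So r3c8=7.
Step 32. [r6c5∈{9}] r6c5 has the single candidate 9 ⇒ r6c5=9.
Step 33. [r2c8∈{3}] r2c8's peers cover all but 3 ⇒ r2c8=3.
Step 34. [r9c6∈{7}] nothing but 7 survives at r9c6 ⇒ r9c6=7.
Step 35. [r3c9∈{6}] only 6 remains possible at r3c9. So r3c9=6.
Step 36. [r5c8∈{6}] r5c8's peers cover all but 6 ⇒ r5c8=6.
Step 37. [r2c9∈{9}] r2c9's peers cover all but 9, so r2c9=9.
Step 38. [r2c2∈{2}] r2c2's peers cover all but 2 ⇒ r2c2=2.
Step 39. [r8c6∈{5}] only 5 remains possible at r8c6 ⇒ r8c6=5.
Step 40. [r2c3∈{5}] r2c3 is down to just 5. So r2c3=5.
Step 41. [r4c8∈{8}] nothing but 8 survives at r4c8, so r4c8=8.
Step 42. [r1c6∈{3}] r1c6's peers cover all but 3, so r1c6=3.
Step 43. [r9c3∈{3}] nothing but 3 survives at r9c3, so r9c3=3.
Step 44. [r7c6∈{1}] r7c6's peers cover all but 1, so r7c6=1.
Step 45. [r4c4∈{5}] r4c4 is down to just 5. So r4c4=5.
Step 46. [r5c4∈{3}] r5c4's peers cover all but 3. So r5c4=3.
Step 47. [r7c2∈{6}] only 6 remains possible at r7c2. So r7c2=6.
Step 48. [r3c3∈{4}] r3c3's peers cover all but 4, so r3c3=4.
Step 49. [r6c4∈{4}] nothing but 4 survives at r6c4, so r6c4=4.
Step 50. [r7c8∈{4}] only 4 remains possible at r7c8. So r7c8=4.
Step 51. [r7c1∈{8}] r7c1 has the single candidate 8 ⇒ r7c1=8.
Step 52. [r1c5∈{2}] r1c5's peers cover all but 2 ⇒ r1c5=2.

Answer: 6 8 9 7 2 3 4 5 1 / 7 2 5 1 6 4 8 3 9 / 1 3 4 8 5 9 2 7 6 / 4 9 6 5 1 2 3 8 7 / 5 1 2 3 7 8 9 6 4 / 3 7 8 4 9 6 1 2 5 / 8 6 7 9 3 1 5 4 2 / 2 4 1 6 8 5 7 9 3 / 9 5 3 2 4 7 6 1 8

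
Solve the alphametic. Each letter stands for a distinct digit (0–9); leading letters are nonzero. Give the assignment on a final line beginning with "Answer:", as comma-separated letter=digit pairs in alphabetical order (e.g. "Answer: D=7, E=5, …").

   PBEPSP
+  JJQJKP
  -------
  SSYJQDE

Step 1. [col 1: P + P ≡ E (mod 10)] several values work for P in column 1 (P + P ≡ E (mod 10), carry-in 0); try P=3, so P=3.
Step 2. [S] adding two 6-digit numbers gives at most 6+1 digits, and here it does — S is that final carry and must be 1 ⇒ S=1.
Step 3. [col 1: P + P ≡ E (mod 10)] column 1: given P=3, carry-in 0, and digits 1,3 already taken and all letters distinct, P+P≡E (mod 10) forces E=6. So E=6.
Step 4. [col 2: S + K ≡ D (mod 10)] K=8 is one option consistent with column 2 (S + K ≡ D (mod 10), carry-in 0) — take it. So K=8.
Step 5. [col 2: S + K ≡ D (mod 10)] from column 2 (S=1, K=8, carry-in 0, digits 1,3,6,8 already taken and all letters distinct): D must equal 9. So D=9.
Step 6. [col 3: P + J ≡ Q (mod 10)] column 3 (P + J ≡ Q (mod 10), carry-in 0) doesn't pin Q yet; pick Q=0 and continue. So Q=0.
Step 7. [col 3: P + J ≡ Q (mod 10)] in column 3 we have P+J≡Q with carry-in 0; given P=3, Q=0 and digits 0,1,3,6,8,9 already taken and all letters distinct, that pins J to 7. So J=7.
Step 8. [col 5: B + J ≡ Y (mod 10)] from column 5 (J=7, carry-in 0, digits 0,1,3,6,7,8,9 already taken and all letters distinct): Y must equal 2. So Y=2.
Step 9. [col 5: B + J ≡ Y (mod 10)] in column 5 we have B+J≡Y with carry-in 0; given J=7, Y=2 and digits 0,1,2,3,6,7,8,9 already taken and all letters distinct, that pins B to 5, so B=5.

Answer: B=5, D=9, E=6, J=7, K=8, P=3, Q=0, S=1, Y=2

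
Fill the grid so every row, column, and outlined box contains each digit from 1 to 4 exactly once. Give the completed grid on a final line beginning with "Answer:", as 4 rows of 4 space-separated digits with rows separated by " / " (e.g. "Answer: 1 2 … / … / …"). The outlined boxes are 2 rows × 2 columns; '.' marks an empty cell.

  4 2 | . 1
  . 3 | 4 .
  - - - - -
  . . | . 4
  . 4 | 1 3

Step 1. [r3c1∈{1,2,3}] in row 3, 3 fits only at r3c1. So r3c1=3.
Step 2. [r2c4∈{2}] r2c4's peers cover all but 2. So r2c4=2.
Step 3. [r3c2∈{1}] nothing but 1 survives at r3c2, so r3c2=1.
Step 4. [r3c3∈{2}] r3c3's peers cover all but 2 ⇒ r3c3=2.
Step 5. [r4c1∈{2}] r4c1's peers cover all but 2 ⇒ r4c1=2.
Step 6. [r1c3∈{3}] only 3 remains possible at r1c3 ⇒ r1c3=3.
Step 7. [r2c1∈{1}] r2c1 has the single candidate 1 ⇒ r2c1=1.

Answer: 4 2 3 1 / 1 3 4 2 / 3 1 2 4 / 2 4 1 3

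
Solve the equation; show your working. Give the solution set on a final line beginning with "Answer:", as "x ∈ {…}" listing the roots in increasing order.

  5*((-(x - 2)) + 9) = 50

Step 1. [5*((-(x - 2)) + 9) = 50] LHS = 5·(…); ÷5 both sides. So div: (-(x - 2)) + 9 = 10.
Step 2. [(-(x - 2)) + 9 = 10] 9 comes off first (subtract 9) ⇒ sub: -(x - 2) = 1.
Step 3. [-(x - 2) = 1] LHS negated; negate both sides. So neg: x - 2 = -1.
Step 4. [x - 2 = -1] the outer -2 inverts by adding 2, so sub: x = 1.

Answer: x ∈ {1}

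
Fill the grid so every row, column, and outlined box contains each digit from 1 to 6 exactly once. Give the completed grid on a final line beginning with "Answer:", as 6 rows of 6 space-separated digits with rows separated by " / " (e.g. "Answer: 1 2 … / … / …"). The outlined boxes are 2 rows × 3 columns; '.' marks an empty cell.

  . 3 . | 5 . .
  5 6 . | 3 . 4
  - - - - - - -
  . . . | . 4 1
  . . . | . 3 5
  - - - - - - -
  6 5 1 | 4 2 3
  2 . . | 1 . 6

Step 1. [r3c2∈{2}] only 2 remains possible at r3c2, so r3c2=2.
Step 2. [r1c1∈{1,4}] across box 1, 1 lands solely at r1c1 ⇒ r1c1=1.
Step 3. [r1c3∈{2,4}] in row 1, 4 fits only at r1c3 ⇒ r1c3=4.
Step 4. [r3c3∈{3,5,6}] row 3 places 5 nowhere but r3c3. So r3c3=5.
Step 5. [r4c2∈{1,4}] in row 4, 1 fits only at r4c2, so r4c2=1.
Step 6. [r4c4∈{2,6}] in row 4, 2 fits only at r4c4. So r4c4=2.
Step 7. [r2c3∈{2}] nothing but 2 survives at r2c3. So r2c3=2.
Step 8. [r3c4∈{6}] r3c4 is down to just 6, so r3c4=6.
Step 9. [r6c3∈{3}] only 3 remains possible at r6c3. So r6c3=3.
Step 10. [r6c2∈{4}] r6c2 is down to just 4. So r6c2=4.
Step 11. [r6c5∈{5}] only 5 remains possible at r6c5. So r6c5=5.
Step 12. [r4c3∈{6}] only 6 remains possible at r4c3 ⇒ r4c3=6.
Step 13. [r4c1∈{4}] r4c1 has the single candidate 4. So r4c1=4.
Step 14. [r1c5∈{6}] r1c5 is down to just 6. So r1c5=6.
Step 15. [r3c1∈{3}] r3c1 has the single candidate 3 ⇒ r3c1=3.
Step 16. [r2c5∈{1}] r2c5 is down to just 1 ⇒ r2c5=1.
Step 17. [r1c6∈{2}] r1c6 has the single candidate 2. So r1c6=2.

Answer: 1 3 4 5 6 2 / 5 6 2 3 1 4 / 3 2 5 6 4 1 / 4 1 6 2 3 5 / 6 5 1 4 2 3 / 2 4 3 1 5 6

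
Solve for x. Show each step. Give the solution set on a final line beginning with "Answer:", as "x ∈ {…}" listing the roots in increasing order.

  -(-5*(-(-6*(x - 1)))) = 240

Step 1. [-(-5*(-(-6*(x - 1)))) = 240] leading − — multiply by −1, so neg: -5*(-(-6*(x - 1))) = -240.
Step 2. [-5*(-(-6*(x - 1))) = -240] -5·(inner) — divide through by -5 ⇒ div: -(-6*(x - 1)) = 48.
Step 3. [-(-6*(x - 1)) = 48] flip signs both sides ⇒ neg: -6*(x - 1) = -48.
Step 4. [-6*(x - 1) = -48] LHS = -6·(…); ÷-6 both sides ⇒ div: x - 1 = 8.
Step 5. [x - 1 = 8] add 1: x sits inside (… - 1). So sub: x = 9.

Answer: x ∈ {9}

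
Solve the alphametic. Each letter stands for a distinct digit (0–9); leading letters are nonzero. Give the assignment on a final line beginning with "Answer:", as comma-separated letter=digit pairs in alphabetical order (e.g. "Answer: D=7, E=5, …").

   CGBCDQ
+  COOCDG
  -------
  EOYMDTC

Step 1. [E] the sum has 7 digits but both addends have 6; that extra leading digit E is the final carry, namely 1, so E=1.
Step 2. [col 1: Q + G ≡ C (mod 10)] C=6 is one option consistent with column 1 (Q + G ≡ C (mod 10), carry-in 0) — take it. So C=6.
Step 3. [col 1: Q + G ≡ C (mod 10)] several values work for Q in column 1 (Q + G ≡ C (mod 10), carry-in 0); try Q=9 ⇒ Q=9.
Step 4. [col 1: Q + G ≡ C (mod 10)] in column 1 we have Q+G≡C with carry-in 0; given Q=9, C=6 and digits 1,6,9 already taken and all letters distinct, that pins G to 7, so G=7.
Step 5. [col 2: D + D ≡ T (mod 10)] from column 2 (nothing yet, carry-in 1, digits 1,6,7,9 already taken and all letters distinct): T must equal 5 ⇒ T=5.
Step 6. [col 2: D + D ≡ T (mod 10)] column 2 reads D+D+carry(1)=T with T=5; with digits 1,5,6,7,9 already taken and all letters distinct, the only value for D is 2, so D=2.
Step 7. [col 4: B + O ≡ M (mod 10)] several values work for M in column 4 (B + O ≡ M (mod 10), carry-in 1); try M=8, so M=8.
Step 8. [col 4: B + O ≡ M (mod 10)] several values work for B in column 4 (B + O ≡ M (mod 10), carry-in 1); try B=4. So B=4.
Step 9. [col 4: B + O ≡ M (mod 10)] from column 4 (B=4, M=8, carry-in 1, digits 1,2,4,5,6,7,8,9 already taken and all letters distinct): O must equal 3. So O=3.
Step 10. [col 5: G + O ≡ Y (mod 10)] from column 5 (G=7, O=3, carry-in 0, digits 1,2,3,4,5,6,7,8,9 already taken and all letters distinct): Y must equal 0. So Y=0.

Answer: B=4, C=6, D=2, E=1, G=7, M=8, O=3, Q=9, T=5, Y=0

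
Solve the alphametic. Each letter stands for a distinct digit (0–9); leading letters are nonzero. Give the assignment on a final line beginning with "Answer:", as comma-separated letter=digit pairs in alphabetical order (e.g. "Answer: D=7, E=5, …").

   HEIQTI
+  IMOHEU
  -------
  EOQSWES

Step 1. [col 1: I + U ≡ S (mod 10)] I=7 is one option consistent with column 1 (I + U ≡ S (mod 10), carry-in 0) — take it ⇒ I=7.
Step 2. [E] E is the leading digit of a 7-digit sum of two 6-digit numbers; the final carry is exactly 1, so E=1.
Step 3. [col 1: I + U ≡ S (mod 10)] several values work for U in column 1 (I + U ≡ S (mod 10), carry-in 0); try U=3, so U=3.
Step 4. [col 1: I + U ≡ S (mod 10)] column 1 reads I+U+carry(0)=S with I=7, U=3; with digits 1,3,7 already taken and all letters distinct, the only value for S is 0. So S=0.
Step 5. [col 2: T + E ≡ E (mod 10)] column 2: given E=1, carry-in 1, and digits 0,1,3,7 already taken and all letters distinct, T+E≡E (mod 10) forces T=9. So T=9.
Step 6. [col 3: Q + H ≡ W (mod 10)] Q=8 is one option consistent with column 3 (Q + H ≡ W (mod 10), carry-in 1) — take it ⇒ Q=8.
Step 7. [col 3: Q + H ≡ W (mod 10)] several values work for W in column 3 (Q + H ≡ W (mod 10), carry-in 1); try W=4. So W=4.
Step 8. [col 3: Q + H ≡ W (mod 10)] column 3: given Q=8, W=4, carry-in 1, and digits 0,1,3,4,7,8,9 already taken and all letters distinct, Q+H≡W (mod 10) forces H=5 ⇒ H=5.
Step 9. [col 4: I + O ≡ S (mod 10)] column 4: given I=7, S=0, carry-in 1, and digits 0,1,3,4,5,7,8,9 already taken and all letters distinct, I+O≡S (mod 10) forces O=2 ⇒ O=2.
Step 10. [col 5: E + M ≡ Q (mod 10)] in column 5 we have E+M≡Q with carry-in 1; given E=1, Q=8 and digits 0,1,2,3,4,5,7,8,9 already taken and all letters distinct, that pins M to 6 ⇒ M=6.

Answer: E=1, H=5, I=7, M=6, O=2, Q=8, S=0, T=9, U=3, W=4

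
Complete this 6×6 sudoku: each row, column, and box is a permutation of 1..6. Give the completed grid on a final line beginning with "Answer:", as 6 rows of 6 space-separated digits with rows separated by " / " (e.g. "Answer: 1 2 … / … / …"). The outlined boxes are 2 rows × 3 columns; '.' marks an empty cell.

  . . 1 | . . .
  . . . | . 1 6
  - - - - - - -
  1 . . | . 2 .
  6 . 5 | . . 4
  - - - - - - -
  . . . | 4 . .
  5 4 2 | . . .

Step 1. [r4c5∈{3}] only 3 remains possible at r4c5 ⇒ r4c5=3.
Step 2. [r5c1∈{3}] only 3 remains possible at r5c1 ⇒ r5c1=3.
Step 3. [r1c2∈{2,3,5,6}] r1c2 is the only open cell in row 1 admitting 6, so r1c2=6.
Step 4. [r3c6∈{5}] only 5 remains possible at r3c6 ⇒ r3c6=5.
Step 5. [r2c2∈{2,3,5}] 5 has one home in col 2: r2c2. So r2c2=5.
Step 6. [r1c4∈{2,3,5}] col 4 places 5 nowhere but r1c4 ⇒ r1c4=5.
Step 7. [r1c6∈{2,3}] 3 has one home in row 1: r1c6. So r1c6=3.
Step 8. [r6c5∈{6}] r6c5 has the single candidate 6. So r6c5=6.
Step 9. [r1c1∈{2,4}] across row 1, 2 lands solely at r1c1 ⇒ r1c1=2.
Step 10. [r2c3∈{3,4}] 3 has one home in row 2: r2c3, so r2c3=3.
Step 11. [r6c6∈{1}] only 1 remains possible at r6c6 ⇒ r6c6=1.
Step 12. [r3c4∈{6}] r3c4 has the single candidate 6, so r3c4=6.
Step 13. [r5c5∈{5}] only 5 remains possible at r5c5. So r5c5=5.
Step 14. [r4c2∈{2}] r4c2's peers cover all but 2 ⇒ r4c2=2.
Step 15. [r2c4∈{2}] only 2 remains possible at r2c4. So r2c4=2.
Step 16. [r6c4∈{3}] only 3 remains possible at r6c4. So r6c4=3.
Step 17. [r5c2∈{1}] nothing but 1 survives at r5c2 ⇒ r5c2=1.
Step 18. [r3c2∈{3}] r3c2 is down to just 3. So r3c2=3.
Step 19. [r2c1∈{4}] r2c1 is down to just 4. So r2c1=4.
Step 20. [r3c3∈{4}] nothing but 4 survives at r3c3, so r3c3=4.
Step 21. [r1c5∈{4}] r1c5's peers cover all but 4, so r1c5=4.
Step 22. [r4c4∈{1}] nothing but 1 survives at r4c4, so r4c4=1.
Step 23. [r5c6∈{2}] only 2 remains possible at r5c6. So r5c6=2.
Step 24. [r5c3∈{6}] r5c3 is down to just 6, so r5c3=6.

Answer: 2 6 1 5 4 3 / 4 5 3 2 1 6 / 1 3 4 6 2 5 / 6 2 5 1 3 4 / 3 1 6 4 5 2 / 5 4 2 3 6 1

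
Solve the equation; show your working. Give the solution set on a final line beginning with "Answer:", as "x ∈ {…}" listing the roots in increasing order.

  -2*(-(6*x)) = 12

Step 1. [-2*(-(6*x)) = 12] divide by the outer -2, so div: -(6*x) = -6.
Step 2. [-(6*x) = -6] flip signs both sides ⇒ neg: 6*x = 6.
Step 3. [6*x = 6] leading coefficient 6: divide by 6, so div: x = 1.

Answer: x ∈ {1}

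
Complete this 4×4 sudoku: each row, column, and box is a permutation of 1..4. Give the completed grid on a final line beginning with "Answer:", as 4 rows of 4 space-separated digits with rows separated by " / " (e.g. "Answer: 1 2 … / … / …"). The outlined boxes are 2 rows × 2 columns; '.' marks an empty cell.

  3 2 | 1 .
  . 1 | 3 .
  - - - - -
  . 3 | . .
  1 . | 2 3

Step 1. [r2c1∈{4}] r2c1's peers cover all but 4. So r2c1=4.
Step 2. [r3c3∈{4}] r3c3 is down to just 4. So r3c3=4.
Step 3. [r2c4∈{2}] r2c4 has the single candidate 2. So r2c4=2.
Step 4. [r3c4∈{1}] r3c4 has the single candidate 1 ⇒ r3c4=1.
Step 5. [r3c1∈{2}] nothing but 2 survives at r3c1. So r3c1=2.
Step 6. [r4c2∈{4}] r4c2's peers cover all but 4, so r4c2=4.
Step 7. [r1c4∈{4}] r1c4 is down to just 4, so r1c4=4.

Answer: 3 2 1 4 / 4 1 3 2 / 2 3 4 1 / 1 4 2 3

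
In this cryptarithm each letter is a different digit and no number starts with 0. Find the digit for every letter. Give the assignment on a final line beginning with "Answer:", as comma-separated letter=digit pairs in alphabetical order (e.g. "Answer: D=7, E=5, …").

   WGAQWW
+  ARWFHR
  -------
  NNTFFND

Step 1. [col 1: W + R ≡ D (mod 10)] D=3 is one option consistent with column 1 (W + R ≡ D (mod 10), carry-in 0) — take it ⇒ D=3.
Step 2. [col 1: W + R ≡ D (mod 10)] W=6 is one option consistent with column 1 (W + R ≡ D (mod 10), carry-in 0) — take it. So W=6.
Step 3. [N] adding two 6-digit numbers gives at most 6+1 digits, and here it does — N is that final carry and must be 1, so N=1.
Step 4. [col 1: W + R ≡ D (mod 10)] column 1: given W=6, D=3, carry-in 0, and digits 1,3,6 already taken and all letters distinct, W+R≡D (mod 10) forces R=7. So R=7.
Step 5. [col 2: W + H ≡ N (mod 10)] from column 2 (W=6, N=1, carry-in 1, digits 1,3,6,7 already taken and all letters distinct): H must equal 4. So H=4.
Step 6. [col 3: Q + F ≡ F (mod 10)] in column 3 we have Q+F≡F with carry-in 1; given nothing yet and digits 1,3,4,6,7 already taken and all letters distinct, that pins Q to 9, so Q=9.
Step 7. [col 3: Q + F ≡ F (mod 10)] several values work for F in column 3 (Q + F ≡ F (mod 10), carry-in 1); try F=2. So F=2.
Step 8. [col 4: A + W ≡ F (mod 10)] from column 4 (W=6, F=2, carry-in 1, digits 1,2,3,4,6,7,9 already taken and all letters distinct): A must equal 5. So A=5.
Step 9. [col 5: G + R ≡ T (mod 10)] from column 5 (R=7, carry-in 1, digits 1,2,3,4,5,6,7,9 already taken and all letters distinct): T must equal 8, so T=8.
Step 10. [col 5: G + R ≡ T (mod 10)] from column 5 (R=7, T=8, carry-in 1, digits 1,2,3,4,5,6,7,8,9 already taken and all letters distinct): G must equal 0 ⇒ G=0.

Answer: A=5, D=3, F=2, G=0, H=4, N=1, Q=9, R=7, T=8, W=6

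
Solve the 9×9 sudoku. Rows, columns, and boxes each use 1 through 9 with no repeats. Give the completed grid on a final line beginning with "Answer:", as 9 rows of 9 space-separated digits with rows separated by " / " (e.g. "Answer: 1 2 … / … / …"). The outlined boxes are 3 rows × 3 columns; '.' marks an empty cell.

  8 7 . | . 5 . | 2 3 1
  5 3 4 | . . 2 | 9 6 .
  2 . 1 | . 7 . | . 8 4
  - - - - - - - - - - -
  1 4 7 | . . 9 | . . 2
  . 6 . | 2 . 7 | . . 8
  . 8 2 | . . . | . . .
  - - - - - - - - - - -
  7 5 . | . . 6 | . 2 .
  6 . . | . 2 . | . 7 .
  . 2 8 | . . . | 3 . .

Step 1. [r6c9∈{3,5,6,7,9}] col 9 places 3 nowhere but r6c9 ⇒ r6c9=3.
Step 2. [r8c6∈{1,3,4,5,8}] across col 6, 8 lands solely at r8c6, so r8c6=8.
Step 3. [r4c8∈{5}] only 5 remains possible at r4c8 ⇒ r4c8=5.
Step 4. [r7c9∈{9}] r7c9 is down to just 9 ⇒ r7c9=9.
Step 5. [r9c5∈{1,4,9}] col 5 places 9 nowhere but r9c5, so r9c5=9.
Step 6. [r3c4∈{3,6,9}] in row 3, 6 fits only at r3c4 ⇒ r3c4=6.
Step 7. [r7c3∈{3}] only 3 remains possible at r7c3, so r7c3=3.
Step 8. [r8c4∈{1,3,4,5}] 3 has one home in row 8: r8c4, so r8c4=3.
Step 9. [r8c7∈{1,4,5}] row 8 places 4 nowhere but r8c7. So r8c7=4.
Step 10. [r5c7∈{1}] r5c7's peers cover all but 1 ⇒ r5c7=1.
Step 11. [r9c4∈{1,4,5,7}] row 9 places 7 nowhere but r9c4. So r9c4=7.
Step 12. [r9c6∈{1,4,5}] 5 has one home in box 8: r9c6 ⇒ r9c6=5.
Step 13. [r8c3∈{9}] r8c3 is down to just 9 ⇒ r8c3=9.
Step 14. [r4c5∈{3,6,8}] r4c5 is the only open cell in row 4 admitting 3 ⇒ r4c5=3.
Step 15. [r5c5∈{4}] r5c5's peers cover all but 4 ⇒ r5c5=4.
Step 16. [r7c5∈{1}] nothing but 1 survives at r7c5, so r7c5=1.
Step 17. [r2c4∈{1,8}] 1 has one home in row 2: r2c4 ⇒ r2c4=1.
Step 18. [r5c8∈{9}] r5c8's peers cover all but 9. So r5c8=9.
Step 19. [r6c5∈{6}] r6c5 is down to just 6 ⇒ r6c5=6.
Step 20. [r1c6∈{4}] r1c6's peers cover all but 4. So r1c6=4.
Step 21. [r3c2∈{9}] only 9 remains possible at r3c2. So r3c2=9.
Step 22. [r8c9∈{5}] r8c9's peers cover all but 5 ⇒ r8c9=5.
Step 23. [r9c1∈{4}] r9c1 has the single candidate 4. So r9c1=4.
Step 24. [r4c7∈{6}] r4c7 is down to just 6 ⇒ r4c7=6.
Step 25. [r6c1∈{9}] r6c1's peers cover all but 9 ⇒ r6c1=9.
Step 26. [r9c9∈{6}] r9c9's peers cover all but 6. So r9c9=6.
Step 27. [r5c1∈{3}] nothing but 3 survives at r5c1, so r5c1=3.
Step 28. [r6c8∈{4}] r6c8 is down to just 4, so r6c8=4.
Step 29. [r3c7∈{5}] r3c7 has the single candidate 5, so r3c7=5.
Step 30. [r6c4∈{5}] r6c4 is down to just 5, so r6c4=5.
Step 31. [r6c6∈{1}] r6c6 is down to just 1. So r6c6=1.
Step 32. [r7c7∈{8}] r7c7's peers cover all but 8 ⇒ r7c7=8.
Step 33. [r3c6∈{3}] nothing but 3 survives at r3c6, so r3c6=3.
Step 34. [r8c2∈{1}] r8c2's peers cover all but 1 ⇒ r8c2=1.
Step 35. [r1c4∈{9}] r1c4's peers cover all but 9. So r1c4=9.
Step 36. [r2c5∈{8}] only 8 remains possible at r2c5 ⇒ r2c5=8.
Step 37. [r7c4∈{4}] r7c4's peers cover all but 4. So r7c4=4.
Step 38. [r5c3∈{5}] r5c3's peers cover all but 5, so r5c3=5.
Step 39. [r1c3∈{6}] r1c3's peers cover all but 6 ⇒ r1c3=6.
Step 40. [r4c4∈{8}] r4c4 has the single candidate 8. So r4c4=8.
Step 41. [r9c8∈{1}] r9c8 has the single candidate 1 ⇒ r9c8=1.
Step 42. [r6c7∈{7}] r6c7's peers cover all but 7 ⇒ r6c7=7.
Step 43. [r2c9∈{7}] only 7 remains possible at r2c9. So r2c9=7.

Answer: 8 7 6 9 5 4 2 3 1 / 5 3 4 1 8 2 9 6 7 / 2 9 1 6 7 3 5 8 4 / 1 4 7 8 3 9 6 5 2 / 3 6 5 2 4 7 1 9 8 / 9 8 2 5 6 1 7 4 3 / 7 5 3 4 1 6 8 2 9 / 6 1 9 3 2 8 4 7 5 / 4 2 8 7 9 5 3 1 6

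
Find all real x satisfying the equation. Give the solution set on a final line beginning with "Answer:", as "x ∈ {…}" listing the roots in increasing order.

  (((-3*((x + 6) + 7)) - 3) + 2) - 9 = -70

Step 1. [(((-3*((x + 6) + 7)) - 3) + 2) - 9 = -70] -9 is outermost — add 9 both sides. So sub: ((-3*((x + 6) + 7)) - 3) + 2 = -61.
Step 2. [((-3*((x + 6) + 7)) - 3) + 2 = -61] subtract 2: x sits inside (… + 2) ⇒ sub: (-3*((x + 6) + 7)) - 3 = -63.
Step 3. [(-3*((x + 6) + 7)) - 3 = -63] 3 comes off first (add 3) ⇒ sub: -3*((x + 6) + 7) = -60.
Step 4. [-3*((x + 6) + 7) = -60] -3 out front; divide by -3 ⇒ div: (x + 6) + 7 = 20.
Step 5. [(x + 6) + 7 = 20] +7 is outermost — subtract 7 both sides ⇒ sub: x + 6 = 13.
Step 6. [x + 6 = 13] peel the +6: subtract 6 from each side, so sub: x = 7.

Answer: x ∈ {7}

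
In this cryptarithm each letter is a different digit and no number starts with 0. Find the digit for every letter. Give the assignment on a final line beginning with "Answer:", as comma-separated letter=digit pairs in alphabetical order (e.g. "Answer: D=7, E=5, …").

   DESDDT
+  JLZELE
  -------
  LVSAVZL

Step 1. [col 1: T + E ≡ L (mod 10)] several values work for L in column 1 (T + E ≡ L (mod 10), carry-in 0); try L=1. So L=1.
Step 2. [col 1: T + E ≡ L (mod 10)] several values work for T in column 1 (T + E ≡ L (mod 10), carry-in 0); try T=2, so T=2.
Step 3. [col 1: T + E ≡ L (mod 10)] from column 1 (T=2, L=1, carry-in 0, digits 1,2 already taken and all letters distinct): E must equal 9 ⇒ E=9.
Step 4. [col 2: D + L ≡ Z (mod 10)] no forcing yet in column 2 (carry-in 1); D=4 is free and consistent — try it ⇒ D=4.
Step 5. [col 2: D + L ≡ Z (mod 10)] from column 2 (D=4, L=1, carry-in 1, digits 1,2,4,9 already taken and all letters distinct): Z must equal 6, so Z=6.
Step 6. [col 3: D + E ≡ V (mod 10)] in column 3 we have D+E≡V with carry-in 0; given D=4, E=9 and digits 1,2,4,6,9 already taken and all letters distinct, that pins V to 3 ⇒ V=3.
Step 7. [col 4: S + Z ≡ A (mod 10)] no forcing yet in column 4 (carry-in 1); S=0 is free and consistent — try it, so S=0.
Step 8. [col 4: S + Z ≡ A (mod 10)] in column 4 we have S+Z≡A with carry-in 1; given S=0, Z=6 and digits 0,1,2,3,4,6,9 already taken and all letters distinct, that pins A to 7. So A=7.
Step 9. [col 6: D + J ≡ V (mod 10)] column 6: given D=4, V=3, carry-in 1, and digits 0,1,2,3,4,6,7,9 already taken and all letters distinct, D+J≡V (mod 10) forces J=8, so J=8.

Answer: A=7, D=4, E=9, J=8, L=1, S=0, T=2, V=3, Z=6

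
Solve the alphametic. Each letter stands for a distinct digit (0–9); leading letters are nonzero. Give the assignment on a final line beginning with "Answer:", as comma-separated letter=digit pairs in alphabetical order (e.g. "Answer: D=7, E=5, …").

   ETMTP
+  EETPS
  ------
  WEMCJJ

Step 1. [col 1: P + S ≡ J (mod 10)] several values work for P in column 1 (P + S ≡ J (mod 10), carry-in 0); try P=7 ⇒ P=7.
Step 2. [col 1: P + S ≡ J (mod 10)] several values work for J in column 1 (P + S ≡ J (mod 10), carry-in 0); try J=2, so J=2.
Step 3. [W] adding two 5-digit numbers gives at most 5+1 digits, and here it does — W is that final carry and must be 1, so W=1.
Step 4. [col 1: P + S ≡ J (mod 10)] column 1 reads P+S+carry(0)=J with P=7, J=2; with digits 1,2,7 already taken and all letters distinct, the only value for S is 5 ⇒ S=5.
Step 5. [col 2: T + P ≡ J (mod 10)] in column 2 we have T+P≡J with carry-in 1; given P=7, J=2 and digits 1,2,5,7 already taken and all letters distinct, that pins T to 4, so T=4.
Step 6. [col 3: M + T ≡ C (mod 10)] column 3 (M + T ≡ C (mod 10), carry-in 1) doesn't pin C yet; pick C=8 and continue, so C=8.
Step 7. [col 3: M + T ≡ C (mod 10)] in column 3 we have M+T≡C with carry-in 1; given T=4, C=8 and digits 1,2,4,5,7,8 already taken and all letters distinct, that pins M to 3, so M=3.
Step 8. [col 4: T + E ≡ M (mod 10)] column 4: given T=4, M=3, carry-in 0, and digits 1,2,3,4,5,7,8 already taken and all letters distinct, T+E≡M (mod 10) forces E=9. So E=9.

Answer: C=8, E=9, J=2, M=3, P=7, S=5, T=4, W=1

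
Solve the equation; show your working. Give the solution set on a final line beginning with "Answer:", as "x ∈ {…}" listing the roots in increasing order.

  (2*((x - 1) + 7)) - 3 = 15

Step 1. [(2*((x - 1) + 7)) - 3 = 15] add 3: x sits inside (… - 3), so sub: 2*((x - 1) + 7) = 18.
Step 2. [2*((x - 1) + 7) = 18] 2 out front; divide by 2. So div: (x - 1) + 7 = 9.
Step 3. [(x - 1) + 7 = 9] peel the +7: subtract 7 from each side. So sub: x - 1 = 2.
Step 4. [x - 1 = 2] peel the -1: add 1 from each side. So sub: x = 3.

Answer: x ∈ {3}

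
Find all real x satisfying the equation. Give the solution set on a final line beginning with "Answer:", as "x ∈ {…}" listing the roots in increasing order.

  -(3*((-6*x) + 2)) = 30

Step 1. [-(3*((-6*x) + 2)) = 30] leading − — multiply by −1, so neg: 3*((-6*x) + 2) = -30.
Step 2. [3*((-6*x) + 2) = -30] 3·(inner) — divide through by 3. So div: (-6*x) + 2 = -10.
Step 3. [(-6*x) + 2 = -10] peel the +2: subtract 2 from each side ⇒ sub: -6*x = -12.
Step 4. [-6*x = -12] leading coefficient -6: divide by -6 ⇒ div: x = 2.

Answer: x ∈ {2}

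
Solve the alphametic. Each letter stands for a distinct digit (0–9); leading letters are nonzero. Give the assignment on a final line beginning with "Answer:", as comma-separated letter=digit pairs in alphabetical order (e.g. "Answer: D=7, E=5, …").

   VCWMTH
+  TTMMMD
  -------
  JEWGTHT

Step 1. [J] the sum has 7 digits but both addends have 6; that extra leading digit J is the final carry, namely 1. So J=1.
Step 2. [col 1: H + D ≡ T (mod 10)] several values work for H in column 1 (H + D ≡ T (mod 10), carry-in 0); try H=5, so H=5.
Step 3. [col 1: H + D ≡ T (mod 10)] no forcing yet in column 1 (carry-in 0); D=2 is free and consistent — try it ⇒ D=2.
Step 4. [col 1: H + D ≡ T (mod 10)] column 1 reads H+D+carry(0)=T with H=5, D=2; with digits 1,2,5 already taken and all letters distinct, the only value for T is 7 ⇒ T=7.
Step 5. [col 2: T + M ≡ H (mod 10)] column 2 reads T+M+carry(0)=H with T=7, H=5; with digits 1,2,5,7 already taken and all letters distinct, the only value for M is 8, so M=8.
Step 6. [col 4: W + M ≡ G (mod 10)] several values work for G in column 4 (W + M ≡ G (mod 10), carry-in 1); try G=9. So G=9.
Step 7. [col 4: W + M ≡ G (mod 10)] from column 4 (M=8, G=9, carry-in 1, digits 1,2,5,7,8,9 already taken and all letters distinct): W must equal 0, so W=0.
Step 8. [col 5: C + T ≡ W (mod 10)] in column 5 we have C+T≡W with carry-in 0; given T=7, W=0 and digits 0,1,2,5,7,8,9 already taken and all letters distinct, that pins C to 3, so C=3.
Step 9. [col 6: V + T ≡ E (mod 10)] in column 6 we have V+T≡E with carry-in 1; given T=7 and digits 0,1,2,3,5,7,8,9 already taken and all letters distinct, that pins E to 4, so E=4.
Step 10. [col 6: V + T ≡ E (mod 10)] from column 6 (T=7, E=4, carry-in 1, digits 0,1,2,3,4,5,7,8,9 already taken and all letters distinct): V must equal 6, so V=6.

Answer: C=3, D=2, E=4, G=9, H=5, J=1, M=8, T=7, V=6, W=0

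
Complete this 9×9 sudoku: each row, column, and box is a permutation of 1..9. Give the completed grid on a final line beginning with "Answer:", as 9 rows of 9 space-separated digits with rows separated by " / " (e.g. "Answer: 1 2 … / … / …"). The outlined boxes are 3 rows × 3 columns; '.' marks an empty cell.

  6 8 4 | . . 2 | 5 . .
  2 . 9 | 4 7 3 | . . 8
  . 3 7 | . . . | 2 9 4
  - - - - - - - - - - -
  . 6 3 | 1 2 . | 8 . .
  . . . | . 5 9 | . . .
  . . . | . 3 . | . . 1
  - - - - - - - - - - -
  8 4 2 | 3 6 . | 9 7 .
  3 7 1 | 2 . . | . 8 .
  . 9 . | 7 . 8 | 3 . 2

Step 1. [r9c8∈{1,4,5,6}] across box 9, 1 lands solely at r9c8, so r9c8=1.
Step 2. [r8c7∈{4,6}] 4 has one home in box 9: r8c7. So r8c7=4.
Step 3. [r9c1∈{5}] r9c1's peers cover all but 5. So r9c1=5.
Step 4. [r3c1∈{1}] r3c1 has the single candidate 1 ⇒ r3c1=1.
Step 5. [r7c9∈{5}] nothing but 5 survives at r7c9. So r7c9=5.
Step 6. [r6c3∈{5,8}] col 3 places 5 nowhere but r6c3. So r6c3=5.
Step 7. [r6c4∈{6,8}] 8 has one home in row 6: r6c4 ⇒ r6c4=8.
Step 8. [r5c4∈{6}] only 6 remains possible at r5c4. So r5c4=6.
Step 9. [r5c7∈{7}] r5c7 is down to just 7. So r5c7=7.
Step 10. [r6c1∈{4,7,9}] r6c1 is the only open cell in row 6 admitting 9 ⇒ r6c1=9.
Step 11. [r6c2∈{2}] nothing but 2 survives at r6c2. So r6c2=2.
Step 12. [r5c1∈{4}] only 4 remains possible at r5c1, so r5c1=4.
Step 13. [r1c8∈{3}] nothing but 3 survives at r1c8 ⇒ r1c8=3.
Step 14. [r6c7∈{6}] nothing but 6 survives at r6c7. So r6c7=6.
Step 15. [r6c6∈{4,7}] r6c6 is the only open cell in row 6 admitting 7, so r6c6=7.
Step 16. [r1c4∈{9}] r1c4's peers cover all but 9, so r1c4=9.
Step 17. [r6c8∈{4}] only 4 remains possible at r6c8. So r6c8=4.
Step 18. [r3c4∈{5}] r3c4 is down to just 5 ⇒ r3c4=5.
Step 19. [r2c2∈{5}] r2c2 has the single candidate 5. So r2c2=5.
Step 20. [r5c9∈{3}] r5c9 has the single candidate 3, so r5c9=3.
Step 21. [r4c9∈{9}] only 9 remains possible at r4c9. So r4c9=9.
Step 22. [r5c8∈{2}] only 2 remains possible at r5c8. So r5c8=2.
Step 23. [r3c6∈{6}] r3c6's peers cover all but 6. So r3c6=6.
Step 24. [r9c3∈{6}] only 6 remains possible at r9c3. So r9c3=6.
Step 25. [r2c8∈{6}] r2c8 is down to just 6 ⇒ r2c8=6.
Step 26. [r1c9∈{7}] r1c9's peers cover all but 7, so r1c9=7.
Step 27. [r9c5∈{4}] r9c5's peers cover all but 4. So r9c5=4.
Step 28. [r8c9∈{6}] r8c9 has the single candidate 6. So r8c9=6.
Step 29. [r2c7∈{1}] nothing but 1 survives at r2c7 ⇒ r2c7=1.
Step 30. [r4c6∈{4}] r4c6's peers cover all but 4, so r4c6=4.
Step 31. [r1c5∈{1}] r1c5's peers cover all but 1, so r1c5=1.
Step 32. [r3c5∈{8}] nothing but 8 survives at r3c5, so r3c5=8.
Step 33. [r4c1∈{7}] r4c1 is down to just 7, so r4c1=7.
Step 34. [r8c5∈{9}] r8c5 is down to just 9 ⇒ r8c5=9.
Step 35. [r5c3∈{8}] nothing but 8 survives at r5c3, so r5c3=8.
Step 36. [r8c6∈{5}] nothing but 5 survives at r8c6. So r8c6=5.
Step 37. [r5c2∈{1}] r5c2 has the single candidate 1. So r5c2=1.
Step 38. [r4c8∈{5}] r4c8 has the single candidate 5 ⇒ r4c8=5.
Step 39. [r7c6∈{1}] only 1 remains possible at r7c6. So r7c6=1.

Answer: 6 8 4 9 1 2 5 3 7 / 2 5 9 4 7 3 1 6 8 / 1 3 7 5 8 6 2 9 4 / 7 6 3 1 2 4 8 5 9 / 4 1 8 6 5 9 7 2 3 / 9 2 5 8 3 7 6 4 1 / 8 4 2 3 6 1 9 7 5 / 3 7 1 2 9 5 4 8 6 / 5 9 6 7 4 8 3 1 2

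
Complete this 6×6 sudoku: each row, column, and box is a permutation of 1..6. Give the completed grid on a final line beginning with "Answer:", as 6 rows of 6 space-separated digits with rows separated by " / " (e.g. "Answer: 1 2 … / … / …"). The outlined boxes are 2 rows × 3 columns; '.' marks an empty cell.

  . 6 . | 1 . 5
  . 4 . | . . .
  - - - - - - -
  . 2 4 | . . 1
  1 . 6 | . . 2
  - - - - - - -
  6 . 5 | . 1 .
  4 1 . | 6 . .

Step 1. [r6c6∈{3}] r6c6 is down to just 3 ⇒ r6c6=3.
Step 2. [r4c2∈{3,5}] r4c2 is the only open cell in col 2 admitting 5. So r4c2=5.
Step 3. [r3c1∈{3}] only 3 remains possible at r3c1, so r3c1=3.
Step 4. [r1c1∈{2}] nothing but 2 survives at r1c1. So r1c1=2.
Step 5. [r5c4∈{2,4}] across row 5, 2 lands solely at r5c4 ⇒ r5c4=2.
Step 6. [r2c4∈{3}] r2c4 has the single candidate 3 ⇒ r2c4=3.
Step 7. [r3c5∈{5,6}] across row 3, 6 lands solely at r3c5. So r3c5=6.
Step 8. [r4c4∈{4}] r4c4 has the single candidate 4. So r4c4=4.
Step 9. [r2c1∈{5}] r2c1 is down to just 5, so r2c1=5.
Step 10. [r5c2∈{3}] only 3 remains possible at r5c2 ⇒ r5c2=3.
Step 11. [r1c3∈{3}] r1c3 is down to just 3. So r1c3=3.
Step 12. [r5c6∈{4}] nothing but 4 survives at r5c6 ⇒ r5c6=4.
Step 13. [r4c5∈{3}] r4c5's peers cover all but 3, so r4c5=3.
Step 14. [r2c5∈{2}] nothing but 2 survives at r2c5 ⇒ r2c5=2.
Step 15. [r2c3∈{1}] r2c3 has the single candidate 1 ⇒ r2c3=1.
Step 16. [r6c5∈{5}] r6c5's peers cover all but 5. So r6c5=5.
Step 17. [r2c6∈{6}] r2c6's peers cover all but 6 ⇒ r2c6=6.
Step 18. [r3c4∈{5}] r3c4 has the single candidate 5. So r3c4=5.
Step 19. [r6c3∈{2}] r6c3 has the single candidate 2 ⇒ r6c3=2.
Step 20. [r1c5∈{4}] nothing but 4 survives at r1c5. So r1c5=4.

Answer: 2 6 3 1 4 5 / 5 4 1 3 2 6 / 3 2 4 5 6 1 / 1 5 6 4 3 2 / 6 3 5 2 1 4 / 4 1 2 6 5 3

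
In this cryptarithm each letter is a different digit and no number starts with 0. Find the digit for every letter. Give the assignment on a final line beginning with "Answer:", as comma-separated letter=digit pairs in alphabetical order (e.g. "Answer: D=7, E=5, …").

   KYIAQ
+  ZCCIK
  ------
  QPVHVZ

Step 1. [col 1: Q + K ≡ Z (mod 10)] no forcing yet in column 1 (carry-in 0); K=6 is free and consistent — try it ⇒ K=6.
Step 2. [col 1: Q + K ≡ Z (mod 10)] no forcing yet in column 1 (carry-in 0); Q=1 is free and consistent — try it, so Q=1.
Step 3. [col 1: Q + K ≡ Z (mod 10)] column 1: given Q=1, K=6, carry-in 0, and digits 1,6 already taken and all letters distinct, Q+K≡Z (mod 10) forces Z=7 ⇒ Z=7.
Step 4. [col 2: A + I ≡ V (mod 10)] A=5 is one option consistent with column 2 (A + I ≡ V (mod 10), carry-in 0) — take it. So A=5.
Step 5. [col 2: A + I ≡ V (mod 10)] column 2 (A + I ≡ V (mod 10), carry-in 0) doesn't pin V yet; pick V=9 and continue. So V=9.
Step 6. [col 2: A + I ≡ V (mod 10)] in column 2 we have A+I≡V with carry-in 0; given A=5, V=9 and digits 1,5,6,7,9 already taken and all letters distinct, that pins I to 4. So I=4.
Step 7. [col 3: I + C ≡ H (mod 10)] in column 3 we have I+C≡H with carry-in 0; given I=4 and digits 1,4,5,6,7,9 already taken and all letters distinct, that pins C to 8. So C=8.
Step 8. [col 3: I + C ≡ H (mod 10)] column 3: given I=4, C=8, carry-in 0, and digits 1,4,5,6,7,8,9 already taken and all letters distinct, I+C≡H (mod 10) forces H=2. So H=2.
Step 9. [col 4: Y + C ≡ V (mod 10)] from column 4 (C=8, V=9, carry-in 1, digits 1,2,4,5,6,7,8,9 already taken and all letters distinct): Y must equal 0 ⇒ Y=0.
Step 10. [col 5: K + Z ≡ P (mod 10)] column 5 reads K+Z+carry(0)=P with K=6, Z=7; with digits 0,1,2,4,5,6,7,8,9 already taken and all letters distinct, the only value for P is 3 ⇒ P=3.

Answer: A=5, C=8, H=2, I=4, K=6, P=3, Q=1, V=9, Y=0, Z=7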